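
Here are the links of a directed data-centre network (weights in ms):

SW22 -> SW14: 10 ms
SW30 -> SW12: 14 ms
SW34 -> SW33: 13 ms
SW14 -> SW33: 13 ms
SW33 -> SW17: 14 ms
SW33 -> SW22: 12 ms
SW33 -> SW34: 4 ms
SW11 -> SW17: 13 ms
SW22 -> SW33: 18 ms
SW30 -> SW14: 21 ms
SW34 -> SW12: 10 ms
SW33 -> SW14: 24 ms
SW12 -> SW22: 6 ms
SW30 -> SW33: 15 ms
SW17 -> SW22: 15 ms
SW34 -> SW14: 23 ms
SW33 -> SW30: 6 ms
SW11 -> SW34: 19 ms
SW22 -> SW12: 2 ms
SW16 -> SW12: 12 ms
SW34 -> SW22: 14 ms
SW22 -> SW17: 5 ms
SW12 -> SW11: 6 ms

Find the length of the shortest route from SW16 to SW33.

36 ms

Compare a few routes:
SW16 - SW12 - SW22 - SW33: 12+6+18 = 36
SW16 - SW12 - SW11 - SW34 - SW33: 12+6+19+13 = 50
SW16 - SW12 - SW22 - SW14 - SW33: 12+6+10+13 = 41
Cheapest is SW16 - SW12 - SW22 - SW33 at 36 ms.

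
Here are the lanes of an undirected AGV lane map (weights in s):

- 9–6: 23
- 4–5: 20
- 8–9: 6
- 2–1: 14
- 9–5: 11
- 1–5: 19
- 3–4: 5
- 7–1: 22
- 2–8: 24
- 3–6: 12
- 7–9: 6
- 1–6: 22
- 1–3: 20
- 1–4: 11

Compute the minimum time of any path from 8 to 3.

Enumerating some paths:
8–9–5–1–4–3: 6+11+19+11+5 = 52
8–9–6–3: 6+23+12 = 41
8–9–7–1–4–3: 6+6+22+11+5 = 50
8–9–5–4–3: 6+11+20+5 = 42
The minimum is 41 s via 8–9–6–3.

41 s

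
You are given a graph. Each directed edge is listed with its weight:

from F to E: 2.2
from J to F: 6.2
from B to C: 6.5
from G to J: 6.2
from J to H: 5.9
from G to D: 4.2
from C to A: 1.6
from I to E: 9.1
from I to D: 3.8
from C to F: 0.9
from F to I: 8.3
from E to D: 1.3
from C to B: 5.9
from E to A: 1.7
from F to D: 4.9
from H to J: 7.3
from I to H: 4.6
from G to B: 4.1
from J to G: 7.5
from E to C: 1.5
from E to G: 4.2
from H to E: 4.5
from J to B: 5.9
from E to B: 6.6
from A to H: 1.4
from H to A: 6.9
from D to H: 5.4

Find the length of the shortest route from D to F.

Compare a few routes:
D → H → J → F: 5.4+7.3+6.2 = 18.9
D → H → E → B → C → F: 5.4+4.5+6.6+6.5+0.9 = 23.9
D → H → E → C → F: 5.4+4.5+1.5+0.9 = 12.3
The minimum is 12.3 via D → H → E → C → F.

12.3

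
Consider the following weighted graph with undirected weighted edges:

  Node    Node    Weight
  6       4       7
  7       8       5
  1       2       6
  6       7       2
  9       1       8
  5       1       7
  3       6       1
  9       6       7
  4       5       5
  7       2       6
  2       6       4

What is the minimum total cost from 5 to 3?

13

Compare a few routes:
5–4–6–3: 5+7+1 = 13
5–1–2–6–3: 7+6+4+1 = 18
Cheapest is 5–4–6–3 at 13.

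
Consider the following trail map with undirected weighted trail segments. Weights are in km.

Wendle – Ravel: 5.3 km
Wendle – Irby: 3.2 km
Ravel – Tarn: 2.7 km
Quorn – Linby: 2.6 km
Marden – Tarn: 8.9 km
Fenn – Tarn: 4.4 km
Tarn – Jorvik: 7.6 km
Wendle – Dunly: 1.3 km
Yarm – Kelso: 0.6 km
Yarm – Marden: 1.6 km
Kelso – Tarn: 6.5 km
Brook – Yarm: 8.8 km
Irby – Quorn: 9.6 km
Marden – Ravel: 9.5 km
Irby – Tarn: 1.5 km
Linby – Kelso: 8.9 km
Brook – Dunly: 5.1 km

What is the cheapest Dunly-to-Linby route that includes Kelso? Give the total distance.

21.4 km

Shortest Dunly→Kelso: Dunly → Wendle → Irby → Tarn → Kelso = 12.5
Best Kelso to Linby: Kelso → Linby costing 8.9
Total via Kelso: 12.5 + 8.9 = 21.4 km.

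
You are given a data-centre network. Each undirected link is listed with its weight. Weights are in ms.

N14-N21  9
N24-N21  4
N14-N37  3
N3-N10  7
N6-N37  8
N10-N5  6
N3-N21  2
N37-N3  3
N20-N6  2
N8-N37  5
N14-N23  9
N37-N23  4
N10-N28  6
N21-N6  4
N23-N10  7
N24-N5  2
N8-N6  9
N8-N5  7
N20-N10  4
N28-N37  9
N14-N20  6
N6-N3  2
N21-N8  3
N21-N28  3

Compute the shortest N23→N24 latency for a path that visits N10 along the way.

15 ms

Shortest N23→N10: N23–N10 = 7
Shortest N10→N24: N10–N5–N24 = 8
Total via N10: 7 + 8 = 15 ms.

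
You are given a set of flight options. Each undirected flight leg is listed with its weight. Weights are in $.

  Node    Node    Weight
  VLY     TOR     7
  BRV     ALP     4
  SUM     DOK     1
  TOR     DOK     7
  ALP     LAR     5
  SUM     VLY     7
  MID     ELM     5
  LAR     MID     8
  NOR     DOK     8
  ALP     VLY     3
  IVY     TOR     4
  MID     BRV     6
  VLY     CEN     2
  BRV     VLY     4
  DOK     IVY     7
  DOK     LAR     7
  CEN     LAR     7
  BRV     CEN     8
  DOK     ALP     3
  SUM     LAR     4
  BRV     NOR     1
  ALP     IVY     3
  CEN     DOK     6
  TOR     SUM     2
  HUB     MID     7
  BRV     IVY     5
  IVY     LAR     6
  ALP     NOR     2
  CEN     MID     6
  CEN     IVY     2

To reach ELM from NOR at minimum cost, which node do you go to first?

BRV

Compare a few routes:
NOR → BRV → MID → ELM: 1+6+5 = 12
NOR → ALP → BRV → MID → ELM: 2+4+6+5 = 17
NOR → ALP → IVY → CEN → MID → ELM: 2+3+2+6+5 = 18
The minimum is $12 via NOR → BRV → MID → ELM.
So from NOR the first move is to BRV.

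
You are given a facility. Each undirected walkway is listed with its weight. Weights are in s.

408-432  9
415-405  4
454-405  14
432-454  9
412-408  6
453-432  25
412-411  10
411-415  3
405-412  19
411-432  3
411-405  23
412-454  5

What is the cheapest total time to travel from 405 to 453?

35 s

Compare a few routes:
405 → 415 → 411 → 432 → 453: 4+3+3+25 = 35
405 → 454 → 432 → 453: 14+9+25 = 48
405 → 411 → 432 → 453: 23+3+25 = 51
Cheapest is 405 → 415 → 411 → 432 → 453 at 35 s.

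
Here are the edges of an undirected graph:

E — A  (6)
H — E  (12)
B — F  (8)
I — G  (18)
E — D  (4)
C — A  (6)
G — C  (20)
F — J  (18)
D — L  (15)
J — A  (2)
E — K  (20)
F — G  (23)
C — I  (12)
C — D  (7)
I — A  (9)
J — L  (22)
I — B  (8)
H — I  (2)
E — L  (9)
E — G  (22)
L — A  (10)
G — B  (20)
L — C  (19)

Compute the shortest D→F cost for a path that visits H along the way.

34

Best D to H: D–E–H costing 16
Shortest H→F: H–I–B–F = 18
Total via H: 16 + 18 = 34.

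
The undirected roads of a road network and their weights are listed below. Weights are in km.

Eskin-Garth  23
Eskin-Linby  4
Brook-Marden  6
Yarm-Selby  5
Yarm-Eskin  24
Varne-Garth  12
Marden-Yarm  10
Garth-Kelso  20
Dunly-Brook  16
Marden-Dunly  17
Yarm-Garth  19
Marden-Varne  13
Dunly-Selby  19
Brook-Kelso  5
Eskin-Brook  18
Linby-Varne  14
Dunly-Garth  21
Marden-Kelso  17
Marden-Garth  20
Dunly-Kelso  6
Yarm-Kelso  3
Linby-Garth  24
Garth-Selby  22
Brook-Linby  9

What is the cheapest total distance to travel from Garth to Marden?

20 km

Candidate routes:
Garth → Yarm → Marden: 19+10 = 29
Garth → Varne → Marden: 12+13 = 25
Garth → Marden: 20 = 20
Cheapest is Garth → Marden at 20 km.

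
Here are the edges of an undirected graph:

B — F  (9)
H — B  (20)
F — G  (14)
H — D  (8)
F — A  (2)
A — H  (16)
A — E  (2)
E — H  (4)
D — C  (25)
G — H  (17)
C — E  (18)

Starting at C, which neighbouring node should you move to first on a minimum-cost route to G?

E

Candidate routes:
C → D → H → G: 25+8+17 = 50
C → E → H → G: 18+4+17 = 39
C → E → A → F → G: 18+2+2+14 = 36
The minimum is 36 via C → E → A → F → G.
So from C the first move is to E.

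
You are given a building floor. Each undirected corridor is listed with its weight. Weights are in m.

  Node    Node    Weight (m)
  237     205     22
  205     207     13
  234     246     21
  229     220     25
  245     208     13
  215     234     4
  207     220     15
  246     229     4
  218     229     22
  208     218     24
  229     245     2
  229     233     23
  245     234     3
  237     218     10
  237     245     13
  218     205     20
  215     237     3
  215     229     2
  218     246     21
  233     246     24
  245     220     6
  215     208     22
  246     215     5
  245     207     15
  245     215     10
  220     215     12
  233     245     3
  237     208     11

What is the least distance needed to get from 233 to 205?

Candidate routes:
233 → 245 → 229 → 215 → 237 → 205: 3+2+2+3+22 = 32
233 → 245 → 220 → 207 → 205: 3+6+15+13 = 37
233 → 245 → 234 → 215 → 237 → 205: 3+3+4+3+22 = 35
233 → 245 → 207 → 205: 3+15+13 = 31
Cheapest is 233 → 245 → 207 → 205 at 31 m.

31 m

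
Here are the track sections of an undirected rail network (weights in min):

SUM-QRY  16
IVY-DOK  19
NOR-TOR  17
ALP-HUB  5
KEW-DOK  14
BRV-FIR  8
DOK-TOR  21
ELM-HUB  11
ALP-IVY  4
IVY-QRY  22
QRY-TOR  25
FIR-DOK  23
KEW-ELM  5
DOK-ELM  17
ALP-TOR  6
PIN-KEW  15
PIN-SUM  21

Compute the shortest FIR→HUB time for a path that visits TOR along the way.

Best FIR to TOR: FIR → DOK → TOR costing 44
Best TOR to HUB: TOR → ALP → HUB costing 11
Total via TOR: 44 + 11 = 55 min.

55 min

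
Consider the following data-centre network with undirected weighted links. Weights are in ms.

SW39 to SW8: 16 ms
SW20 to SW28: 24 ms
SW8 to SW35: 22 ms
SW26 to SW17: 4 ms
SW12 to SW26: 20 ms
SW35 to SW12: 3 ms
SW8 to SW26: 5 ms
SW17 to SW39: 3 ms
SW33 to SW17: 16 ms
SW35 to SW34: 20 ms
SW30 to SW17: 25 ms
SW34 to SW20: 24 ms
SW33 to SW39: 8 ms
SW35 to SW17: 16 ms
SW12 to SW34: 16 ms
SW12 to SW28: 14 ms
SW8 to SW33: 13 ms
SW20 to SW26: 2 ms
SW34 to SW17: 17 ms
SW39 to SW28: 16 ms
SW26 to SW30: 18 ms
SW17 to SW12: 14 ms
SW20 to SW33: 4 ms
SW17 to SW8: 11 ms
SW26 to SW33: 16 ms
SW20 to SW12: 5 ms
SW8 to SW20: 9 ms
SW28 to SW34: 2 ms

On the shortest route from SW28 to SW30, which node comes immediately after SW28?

Compare a few routes:
SW28 → SW34 → SW17 → SW26 → SW30: 2+17+4+18 = 41
SW28 → SW12 → SW20 → SW26 → SW30: 14+5+2+18 = 39
Cheapest is SW28 → SW12 → SW20 → SW26 → SW30 at 39 ms.
So from SW28 the first move is to SW12.

SW12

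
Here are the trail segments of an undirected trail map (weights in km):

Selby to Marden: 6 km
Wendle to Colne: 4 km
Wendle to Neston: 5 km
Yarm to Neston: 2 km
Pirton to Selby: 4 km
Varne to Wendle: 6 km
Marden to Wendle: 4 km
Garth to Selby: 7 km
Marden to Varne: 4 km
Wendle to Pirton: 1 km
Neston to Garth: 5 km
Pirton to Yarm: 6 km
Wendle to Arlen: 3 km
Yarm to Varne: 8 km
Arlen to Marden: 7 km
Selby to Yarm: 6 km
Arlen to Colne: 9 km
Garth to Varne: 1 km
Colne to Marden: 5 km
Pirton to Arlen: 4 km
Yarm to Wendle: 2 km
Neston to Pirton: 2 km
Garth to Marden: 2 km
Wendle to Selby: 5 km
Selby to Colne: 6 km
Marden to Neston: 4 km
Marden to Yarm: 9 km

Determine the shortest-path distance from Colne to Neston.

Settle nodes by increasing distance from Colne:
Colne: 0
Wendle: 4  (via Colne)
Marden: 5  (via Colne)
Pirton: 5  (via Wendle)
Selby: 6  (via Colne)
Yarm: 6  (via Wendle)
Neston: 7  (via Pirton)
Shortest route: Colne → Wendle → Pirton → Neston = 7 km.

7 km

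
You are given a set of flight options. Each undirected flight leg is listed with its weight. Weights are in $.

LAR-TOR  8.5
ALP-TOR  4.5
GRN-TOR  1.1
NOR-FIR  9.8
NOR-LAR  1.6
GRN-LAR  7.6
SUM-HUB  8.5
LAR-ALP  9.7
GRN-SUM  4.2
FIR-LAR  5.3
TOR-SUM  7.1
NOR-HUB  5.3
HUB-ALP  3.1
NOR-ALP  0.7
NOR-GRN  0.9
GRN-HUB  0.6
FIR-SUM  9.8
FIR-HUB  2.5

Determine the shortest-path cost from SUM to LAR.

Settle nodes by increasing distance from SUM:
SUM: 0
GRN: 4.2  (via SUM)
HUB: 4.8  (via GRN)
NOR: 5.1  (via GRN)
TOR: 5.3  (via GRN)
ALP: 5.8  (via NOR)
LAR: 6.7  (via NOR)
Shortest route: SUM → GRN → NOR → LAR = $6.7.

$6.7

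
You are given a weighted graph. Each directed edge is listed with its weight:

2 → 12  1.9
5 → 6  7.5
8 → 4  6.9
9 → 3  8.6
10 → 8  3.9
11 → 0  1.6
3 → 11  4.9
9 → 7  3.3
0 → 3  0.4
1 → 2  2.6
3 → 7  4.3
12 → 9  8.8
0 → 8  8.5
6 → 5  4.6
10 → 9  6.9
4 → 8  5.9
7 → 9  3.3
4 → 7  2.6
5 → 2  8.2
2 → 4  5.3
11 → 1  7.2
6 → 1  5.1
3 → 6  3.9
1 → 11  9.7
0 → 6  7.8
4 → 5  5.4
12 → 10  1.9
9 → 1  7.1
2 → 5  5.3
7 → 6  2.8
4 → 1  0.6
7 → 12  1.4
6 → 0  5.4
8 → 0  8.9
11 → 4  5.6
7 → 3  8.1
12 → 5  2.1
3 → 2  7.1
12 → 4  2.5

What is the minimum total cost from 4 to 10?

5.9

Candidate routes:
4 - 1 - 2 - 12 - 10: 0.6+2.6+1.9+1.9 = 7
4 - 7 - 12 - 10: 2.6+1.4+1.9 = 5.9
The minimum is 5.9 via 4 - 7 - 12 - 10.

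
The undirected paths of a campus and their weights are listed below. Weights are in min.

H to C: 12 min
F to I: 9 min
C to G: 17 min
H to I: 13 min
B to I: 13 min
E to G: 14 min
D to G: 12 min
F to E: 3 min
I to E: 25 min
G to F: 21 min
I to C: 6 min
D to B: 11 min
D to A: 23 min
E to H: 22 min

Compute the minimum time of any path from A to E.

Settle nodes by increasing distance from A:
A: 0
D: 23  (via A)
B: 34  (via D)
G: 35  (via D)
I: 47  (via B)
E: 49  (via G)
Shortest route: A–D–G–E = 49 min.

49 min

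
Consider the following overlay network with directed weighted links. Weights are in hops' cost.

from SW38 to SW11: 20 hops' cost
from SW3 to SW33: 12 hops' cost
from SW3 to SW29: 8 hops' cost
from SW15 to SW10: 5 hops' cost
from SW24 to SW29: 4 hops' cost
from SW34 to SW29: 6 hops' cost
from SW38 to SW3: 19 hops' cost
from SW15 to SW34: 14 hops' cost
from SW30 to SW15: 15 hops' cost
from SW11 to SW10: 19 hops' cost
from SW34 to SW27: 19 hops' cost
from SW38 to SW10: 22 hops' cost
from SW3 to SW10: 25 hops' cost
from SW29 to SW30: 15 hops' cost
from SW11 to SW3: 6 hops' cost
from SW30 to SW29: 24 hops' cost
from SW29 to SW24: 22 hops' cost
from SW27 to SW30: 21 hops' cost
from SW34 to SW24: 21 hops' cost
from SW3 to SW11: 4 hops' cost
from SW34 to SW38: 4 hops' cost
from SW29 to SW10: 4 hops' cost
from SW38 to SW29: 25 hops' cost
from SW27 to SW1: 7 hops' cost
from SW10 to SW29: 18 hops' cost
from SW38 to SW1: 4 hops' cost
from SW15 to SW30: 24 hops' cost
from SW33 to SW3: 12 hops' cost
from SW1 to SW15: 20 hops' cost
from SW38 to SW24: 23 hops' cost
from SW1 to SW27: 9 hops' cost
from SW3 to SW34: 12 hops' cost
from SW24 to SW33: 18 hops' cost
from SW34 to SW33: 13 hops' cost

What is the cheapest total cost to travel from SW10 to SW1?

Running Dijkstra from SW10:
SW10: 0
SW29: 18  (via SW10)
SW30: 33  (via SW29)
SW24: 40  (via SW29)
SW15: 48  (via SW30)
SW33: 58  (via SW24)
SW34: 62  (via SW15)
SW38: 66  (via SW34)
SW3: 70  (via SW33)
SW1: 70  (via SW38)
Shortest route: SW10–SW29–SW30–SW15–SW34–SW38–SW1 = 70 hops' cost.

70 hops' cost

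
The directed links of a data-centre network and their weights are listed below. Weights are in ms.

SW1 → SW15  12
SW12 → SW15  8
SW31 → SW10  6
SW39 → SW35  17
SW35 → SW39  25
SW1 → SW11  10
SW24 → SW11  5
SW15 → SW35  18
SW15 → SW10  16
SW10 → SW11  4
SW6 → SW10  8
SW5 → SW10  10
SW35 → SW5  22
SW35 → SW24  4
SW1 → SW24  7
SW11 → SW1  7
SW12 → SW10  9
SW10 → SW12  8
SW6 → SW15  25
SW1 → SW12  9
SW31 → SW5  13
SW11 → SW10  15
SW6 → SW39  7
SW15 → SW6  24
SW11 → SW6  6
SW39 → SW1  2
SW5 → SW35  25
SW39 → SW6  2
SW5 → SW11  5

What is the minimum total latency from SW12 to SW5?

48 ms

Settle nodes by increasing distance from SW12:
SW12: 0
SW15: 8  (via SW12)
SW10: 9  (via SW12)
SW11: 13  (via SW10)
SW6: 19  (via SW11)
SW1: 20  (via SW11)
SW39: 26  (via SW6)
SW35: 26  (via SW15)
SW24: 27  (via SW1)
SW5: 48  (via SW35)
Shortest route: SW12 → SW15 → SW35 → SW5 = 48 ms.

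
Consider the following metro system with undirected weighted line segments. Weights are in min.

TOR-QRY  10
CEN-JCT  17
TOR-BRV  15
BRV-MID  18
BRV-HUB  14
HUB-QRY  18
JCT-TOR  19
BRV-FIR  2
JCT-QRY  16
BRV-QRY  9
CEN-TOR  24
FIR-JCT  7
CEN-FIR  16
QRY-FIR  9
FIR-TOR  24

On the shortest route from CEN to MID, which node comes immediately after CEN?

FIR

Compare a few routes:
CEN → JCT → FIR → BRV → MID: 17+7+2+18 = 44
CEN → FIR → BRV → MID: 16+2+18 = 36
CEN → TOR → BRV → MID: 24+15+18 = 57
CEN → FIR → QRY → BRV → MID: 16+9+9+18 = 52
The minimum is 36 min via CEN → FIR → BRV → MID.
So from CEN the first move is to FIR.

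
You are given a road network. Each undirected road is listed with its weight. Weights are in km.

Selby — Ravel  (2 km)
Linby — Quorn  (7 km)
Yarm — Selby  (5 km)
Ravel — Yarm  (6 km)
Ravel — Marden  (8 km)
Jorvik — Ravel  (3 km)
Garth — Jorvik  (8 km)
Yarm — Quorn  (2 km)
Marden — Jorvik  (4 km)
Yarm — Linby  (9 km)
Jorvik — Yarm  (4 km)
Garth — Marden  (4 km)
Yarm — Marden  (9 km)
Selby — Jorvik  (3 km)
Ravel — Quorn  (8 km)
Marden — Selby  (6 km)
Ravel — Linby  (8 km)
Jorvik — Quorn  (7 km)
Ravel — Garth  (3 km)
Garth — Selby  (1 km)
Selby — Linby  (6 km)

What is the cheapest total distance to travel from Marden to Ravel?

7 km

Enumerating some paths:
Marden - Selby - Ravel: 6+2 = 8
Marden - Garth - Ravel: 4+3 = 7
Marden - Ravel: 8 = 8
The minimum is 7 km via Marden - Garth - Ravel.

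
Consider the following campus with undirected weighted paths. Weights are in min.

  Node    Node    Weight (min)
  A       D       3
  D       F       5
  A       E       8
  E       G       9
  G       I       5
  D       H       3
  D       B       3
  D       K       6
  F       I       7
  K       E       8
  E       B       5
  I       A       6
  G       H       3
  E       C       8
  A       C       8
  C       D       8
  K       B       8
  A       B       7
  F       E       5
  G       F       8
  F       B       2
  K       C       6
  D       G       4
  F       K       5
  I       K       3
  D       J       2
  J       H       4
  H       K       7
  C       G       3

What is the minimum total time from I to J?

11 min

Settle nodes by increasing distance from I:
I: 0
K: 3  (via I)
G: 5  (via I)
A: 6  (via I)
F: 7  (via I)
C: 8  (via G)
H: 8  (via G)
B: 9  (via F)
D: 9  (via K)
E: 11  (via K)
J: 11  (via D)
Shortest route: I–K–D–J = 11 min.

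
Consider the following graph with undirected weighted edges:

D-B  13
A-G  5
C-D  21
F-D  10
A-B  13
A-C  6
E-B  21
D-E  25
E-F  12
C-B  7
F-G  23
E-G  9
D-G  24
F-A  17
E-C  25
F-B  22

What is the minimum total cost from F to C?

23

Shortest distances from F:
F: 0
D: 10  (via F)
E: 12  (via F)
A: 17  (via F)
G: 21  (via E)
B: 22  (via F)
C: 23  (via A)
Shortest route: F → A → C = 23.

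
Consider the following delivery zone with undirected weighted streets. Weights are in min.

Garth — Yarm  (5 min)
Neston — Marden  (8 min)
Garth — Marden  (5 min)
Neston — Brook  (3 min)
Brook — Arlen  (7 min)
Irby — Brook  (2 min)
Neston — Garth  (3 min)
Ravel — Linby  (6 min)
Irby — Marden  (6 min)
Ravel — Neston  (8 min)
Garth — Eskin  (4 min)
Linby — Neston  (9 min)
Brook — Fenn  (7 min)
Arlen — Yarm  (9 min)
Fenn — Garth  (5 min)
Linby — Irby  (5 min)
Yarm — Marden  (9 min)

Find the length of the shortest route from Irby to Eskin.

Enumerating some paths:
Irby → Linby → Neston → Garth → Eskin: 5+9+3+4 = 21
Irby → Marden → Garth → Eskin: 6+5+4 = 15
Irby → Brook → Fenn → Garth → Eskin: 2+7+5+4 = 18
Irby → Brook → Neston → Garth → Eskin: 2+3+3+4 = 12
The minimum is 12 min via Irby → Brook → Neston → Garth → Eskin.

12 min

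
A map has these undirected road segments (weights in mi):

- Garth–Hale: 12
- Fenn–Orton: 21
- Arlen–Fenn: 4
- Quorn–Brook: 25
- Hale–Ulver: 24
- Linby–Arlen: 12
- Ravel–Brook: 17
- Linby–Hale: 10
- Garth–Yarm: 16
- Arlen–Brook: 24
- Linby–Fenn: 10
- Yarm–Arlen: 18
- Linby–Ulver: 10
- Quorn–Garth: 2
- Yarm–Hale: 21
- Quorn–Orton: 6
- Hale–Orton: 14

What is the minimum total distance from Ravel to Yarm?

59 mi

Candidate routes:
Ravel–Brook–Quorn–Garth–Yarm: 17+25+2+16 = 60
Ravel–Brook–Arlen–Yarm: 17+24+18 = 59
Cheapest is Ravel–Brook–Arlen–Yarm at 59 mi.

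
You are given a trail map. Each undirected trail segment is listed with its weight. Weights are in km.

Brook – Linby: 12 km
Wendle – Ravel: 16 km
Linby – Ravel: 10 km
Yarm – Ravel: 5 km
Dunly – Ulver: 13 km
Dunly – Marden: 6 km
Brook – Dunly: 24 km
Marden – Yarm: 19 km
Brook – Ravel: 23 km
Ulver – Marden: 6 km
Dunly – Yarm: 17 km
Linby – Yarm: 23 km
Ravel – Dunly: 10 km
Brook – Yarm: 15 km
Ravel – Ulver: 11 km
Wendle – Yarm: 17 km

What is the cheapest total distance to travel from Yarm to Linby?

Settle nodes by increasing distance from Yarm:
Yarm: 0
Ravel: 5  (via Yarm)
Brook: 15  (via Yarm)
Dunly: 15  (via Ravel)
Linby: 15  (via Ravel)
Shortest route: Yarm → Ravel → Linby = 15 km.

15 km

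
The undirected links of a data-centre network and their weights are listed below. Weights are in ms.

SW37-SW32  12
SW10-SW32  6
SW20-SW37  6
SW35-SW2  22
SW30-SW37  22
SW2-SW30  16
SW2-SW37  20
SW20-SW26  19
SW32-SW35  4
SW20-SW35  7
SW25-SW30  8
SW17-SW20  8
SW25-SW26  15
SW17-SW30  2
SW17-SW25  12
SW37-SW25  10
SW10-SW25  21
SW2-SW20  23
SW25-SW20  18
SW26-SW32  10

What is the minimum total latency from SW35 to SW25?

Running Dijkstra from SW35:
SW35: 0
SW32: 4  (via SW35)
SW20: 7  (via SW35)
SW10: 10  (via SW32)
SW37: 13  (via SW20)
SW26: 14  (via SW32)
SW17: 15  (via SW20)
SW30: 17  (via SW17)
SW2: 22  (via SW35)
SW25: 23  (via SW37)
Shortest route: SW35 → SW20 → SW37 → SW25 = 23 ms.

23 ms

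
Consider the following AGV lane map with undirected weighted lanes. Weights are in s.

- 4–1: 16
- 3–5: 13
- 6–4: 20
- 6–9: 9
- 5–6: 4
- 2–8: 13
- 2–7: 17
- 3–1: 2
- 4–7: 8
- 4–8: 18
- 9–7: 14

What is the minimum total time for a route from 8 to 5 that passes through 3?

49 s

Best 8 to 3: 8 → 4 → 1 → 3 costing 36
Shortest 3→5: 3 → 5 = 13
Total via 3: 36 + 13 = 49 s.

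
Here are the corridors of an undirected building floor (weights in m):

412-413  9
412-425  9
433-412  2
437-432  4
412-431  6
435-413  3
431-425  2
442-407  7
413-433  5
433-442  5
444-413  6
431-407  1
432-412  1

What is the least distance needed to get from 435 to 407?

Settle nodes by increasing distance from 435:
435: 0
413: 3  (via 435)
433: 8  (via 413)
444: 9  (via 413)
412: 10  (via 433)
432: 11  (via 412)
442: 13  (via 433)
437: 15  (via 432)
431: 16  (via 412)
407: 17  (via 431)
Shortest route: 435–413–433–412–431–407 = 17 m.

17 m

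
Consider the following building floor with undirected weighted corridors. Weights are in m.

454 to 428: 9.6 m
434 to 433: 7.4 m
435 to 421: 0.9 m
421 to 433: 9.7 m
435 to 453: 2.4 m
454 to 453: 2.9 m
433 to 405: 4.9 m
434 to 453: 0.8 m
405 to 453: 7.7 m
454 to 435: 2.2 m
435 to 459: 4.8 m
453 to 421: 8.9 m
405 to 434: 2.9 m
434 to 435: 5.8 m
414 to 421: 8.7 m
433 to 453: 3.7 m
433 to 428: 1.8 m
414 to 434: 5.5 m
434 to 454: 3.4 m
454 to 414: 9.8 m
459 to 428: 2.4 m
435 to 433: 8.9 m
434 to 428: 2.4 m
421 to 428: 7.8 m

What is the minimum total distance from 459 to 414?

10.3 m

Settle nodes by increasing distance from 459:
459: 0
428: 2.4  (via 459)
433: 4.2  (via 428)
434: 4.8  (via 428)
435: 4.8  (via 459)
453: 5.6  (via 434)
421: 5.7  (via 435)
454: 7  (via 435)
405: 7.7  (via 434)
414: 10.3  (via 434)
Shortest route: 459–428–434–414 = 10.3 m.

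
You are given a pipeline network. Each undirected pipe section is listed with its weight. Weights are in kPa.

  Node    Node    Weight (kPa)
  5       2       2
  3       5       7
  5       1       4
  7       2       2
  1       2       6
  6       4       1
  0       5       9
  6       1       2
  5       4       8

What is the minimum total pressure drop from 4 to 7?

11 kPa

Running Dijkstra from 4:
4: 0
6: 1  (via 4)
1: 3  (via 6)
5: 7  (via 1)
2: 9  (via 1)
7: 11  (via 2)
Shortest route: 4 → 6 → 1 → 2 → 7 = 11 kPa.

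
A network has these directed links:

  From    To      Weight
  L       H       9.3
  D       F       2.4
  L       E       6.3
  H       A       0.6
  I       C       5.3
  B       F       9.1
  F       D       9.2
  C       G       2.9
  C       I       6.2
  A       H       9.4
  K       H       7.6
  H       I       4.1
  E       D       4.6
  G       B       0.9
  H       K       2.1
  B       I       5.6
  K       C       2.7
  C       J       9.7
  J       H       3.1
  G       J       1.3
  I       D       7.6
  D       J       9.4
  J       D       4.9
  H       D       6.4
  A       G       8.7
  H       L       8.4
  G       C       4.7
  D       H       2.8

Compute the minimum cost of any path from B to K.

Candidate routes:
B - I - D - H - K: 5.6+7.6+2.8+2.1 = 18.1
B - I - C - G - J - H - K: 5.6+5.3+2.9+1.3+3.1+2.1 = 20.3
Cheapest is B - I - D - H - K at 18.1.

18.1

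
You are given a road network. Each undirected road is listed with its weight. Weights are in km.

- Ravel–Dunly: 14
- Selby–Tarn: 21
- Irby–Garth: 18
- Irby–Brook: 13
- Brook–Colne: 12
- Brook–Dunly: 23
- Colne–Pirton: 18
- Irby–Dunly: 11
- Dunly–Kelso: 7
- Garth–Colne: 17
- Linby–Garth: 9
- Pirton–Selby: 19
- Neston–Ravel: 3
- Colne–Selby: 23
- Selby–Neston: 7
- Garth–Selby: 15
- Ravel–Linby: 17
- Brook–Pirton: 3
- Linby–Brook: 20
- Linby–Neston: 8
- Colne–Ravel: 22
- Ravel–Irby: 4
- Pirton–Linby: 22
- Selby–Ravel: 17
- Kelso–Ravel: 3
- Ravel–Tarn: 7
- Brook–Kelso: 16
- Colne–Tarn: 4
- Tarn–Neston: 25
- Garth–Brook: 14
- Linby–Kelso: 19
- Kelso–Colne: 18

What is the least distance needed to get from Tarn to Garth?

21 km

Running Dijkstra from Tarn:
Tarn: 0
Colne: 4  (via Tarn)
Ravel: 7  (via Tarn)
Neston: 10  (via Ravel)
Kelso: 10  (via Ravel)
Irby: 11  (via Ravel)
Brook: 16  (via Colne)
Dunly: 17  (via Kelso)
Selby: 17  (via Neston)
Linby: 18  (via Neston)
Pirton: 19  (via Brook)
Garth: 21  (via Colne)
Shortest route: Tarn → Colne → Garth = 21 km.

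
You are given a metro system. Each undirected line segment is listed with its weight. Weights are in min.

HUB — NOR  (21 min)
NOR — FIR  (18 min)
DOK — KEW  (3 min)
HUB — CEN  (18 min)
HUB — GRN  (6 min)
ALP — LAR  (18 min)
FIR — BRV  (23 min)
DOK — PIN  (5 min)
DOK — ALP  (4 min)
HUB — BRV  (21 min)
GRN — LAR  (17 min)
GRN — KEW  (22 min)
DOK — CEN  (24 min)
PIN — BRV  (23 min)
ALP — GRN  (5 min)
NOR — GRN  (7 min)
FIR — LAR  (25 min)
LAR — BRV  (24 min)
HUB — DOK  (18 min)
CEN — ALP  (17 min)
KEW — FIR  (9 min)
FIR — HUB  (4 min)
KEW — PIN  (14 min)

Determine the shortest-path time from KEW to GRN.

Shortest distances from KEW:
KEW: 0
DOK: 3  (via KEW)
ALP: 7  (via DOK)
PIN: 8  (via DOK)
FIR: 9  (via KEW)
GRN: 12  (via ALP)
Shortest route: KEW–DOK–ALP–GRN = 12 min.

12 min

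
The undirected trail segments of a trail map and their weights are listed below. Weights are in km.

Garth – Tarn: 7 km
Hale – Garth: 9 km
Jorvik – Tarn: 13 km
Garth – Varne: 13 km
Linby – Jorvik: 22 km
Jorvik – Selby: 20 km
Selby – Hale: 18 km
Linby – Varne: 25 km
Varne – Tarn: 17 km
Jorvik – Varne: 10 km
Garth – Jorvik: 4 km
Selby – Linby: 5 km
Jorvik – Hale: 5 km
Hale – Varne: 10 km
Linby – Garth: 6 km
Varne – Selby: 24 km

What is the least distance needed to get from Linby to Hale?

15 km

Shortest distances from Linby:
Linby: 0
Selby: 5  (via Linby)
Garth: 6  (via Linby)
Jorvik: 10  (via Garth)
Tarn: 13  (via Garth)
Hale: 15  (via Garth)
Shortest route: Linby–Garth–Hale = 15 km.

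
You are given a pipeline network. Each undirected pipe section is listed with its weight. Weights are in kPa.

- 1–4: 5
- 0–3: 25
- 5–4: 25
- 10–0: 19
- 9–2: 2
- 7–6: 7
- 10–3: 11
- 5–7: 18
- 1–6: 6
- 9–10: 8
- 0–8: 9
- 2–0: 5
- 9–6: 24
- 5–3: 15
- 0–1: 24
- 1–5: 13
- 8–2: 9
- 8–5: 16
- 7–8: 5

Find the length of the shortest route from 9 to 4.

34 kPa

Settle nodes by increasing distance from 9:
9: 0
2: 2  (via 9)
0: 7  (via 2)
10: 8  (via 9)
8: 11  (via 2)
7: 16  (via 8)
3: 19  (via 10)
6: 23  (via 7)
5: 27  (via 8)
1: 29  (via 6)
4: 34  (via 1)
Shortest route: 9–2–8–7–6–1–4 = 34 kPa.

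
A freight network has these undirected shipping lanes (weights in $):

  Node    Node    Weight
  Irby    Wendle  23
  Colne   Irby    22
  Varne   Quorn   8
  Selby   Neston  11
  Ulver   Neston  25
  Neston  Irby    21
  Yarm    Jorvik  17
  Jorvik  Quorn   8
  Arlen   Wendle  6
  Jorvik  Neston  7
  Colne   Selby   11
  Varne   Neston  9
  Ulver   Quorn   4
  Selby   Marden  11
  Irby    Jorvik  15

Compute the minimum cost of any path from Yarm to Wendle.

$55

Compare a few routes:
Yarm–Jorvik–Neston–Selby–Colne–Irby–Wendle: 17+7+11+11+22+23 = 91
Yarm–Jorvik–Irby–Wendle: 17+15+23 = 55
Yarm–Jorvik–Quorn–Varne–Neston–Irby–Wendle: 17+8+8+9+21+23 = 86
Yarm–Jorvik–Neston–Irby–Wendle: 17+7+21+23 = 68
Cheapest is Yarm–Jorvik–Irby–Wendle at $55.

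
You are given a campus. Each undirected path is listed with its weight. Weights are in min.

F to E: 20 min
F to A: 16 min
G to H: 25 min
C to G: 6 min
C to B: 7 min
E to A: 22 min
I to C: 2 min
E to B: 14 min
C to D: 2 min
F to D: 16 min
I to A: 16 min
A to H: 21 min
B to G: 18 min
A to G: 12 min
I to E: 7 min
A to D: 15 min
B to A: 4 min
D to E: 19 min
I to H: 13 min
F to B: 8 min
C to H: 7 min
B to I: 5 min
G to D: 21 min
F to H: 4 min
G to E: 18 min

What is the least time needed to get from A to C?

11 min

Enumerating some paths:
A–B–C: 4+7 = 11
A–D–C: 15+2 = 17
A–I–C: 16+2 = 18
A–G–C: 12+6 = 18
Cheapest is A–B–C at 11 min.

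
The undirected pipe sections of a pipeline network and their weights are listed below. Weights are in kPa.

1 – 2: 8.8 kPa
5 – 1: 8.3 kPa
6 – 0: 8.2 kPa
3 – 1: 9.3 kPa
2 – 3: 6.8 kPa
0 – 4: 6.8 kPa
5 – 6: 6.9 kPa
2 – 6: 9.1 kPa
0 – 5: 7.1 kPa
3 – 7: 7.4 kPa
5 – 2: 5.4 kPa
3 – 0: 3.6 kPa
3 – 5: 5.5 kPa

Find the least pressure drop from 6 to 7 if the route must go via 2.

23.3 kPa

Best 6 to 2: 6 → 2 costing 9.1
Best 2 to 7: 2 → 3 → 7 costing 14.2
Total via 2: 9.1 + 14.2 = 23.3 kPa.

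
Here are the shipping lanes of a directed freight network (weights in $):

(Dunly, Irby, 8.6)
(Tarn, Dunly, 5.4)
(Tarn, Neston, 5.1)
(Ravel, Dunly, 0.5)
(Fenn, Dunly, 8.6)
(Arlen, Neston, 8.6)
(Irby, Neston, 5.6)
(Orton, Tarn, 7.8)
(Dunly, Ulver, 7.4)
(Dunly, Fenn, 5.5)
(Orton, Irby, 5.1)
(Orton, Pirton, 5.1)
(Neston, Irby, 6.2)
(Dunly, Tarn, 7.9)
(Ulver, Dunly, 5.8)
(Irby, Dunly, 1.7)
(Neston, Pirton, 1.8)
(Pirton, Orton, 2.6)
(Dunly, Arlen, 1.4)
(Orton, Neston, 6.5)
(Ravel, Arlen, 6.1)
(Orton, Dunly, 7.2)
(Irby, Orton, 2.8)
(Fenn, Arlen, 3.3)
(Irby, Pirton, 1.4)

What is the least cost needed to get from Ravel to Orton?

$11.9

Shortest distances from Ravel:
Ravel: 0
Dunly: 0.5  (via Ravel)
Arlen: 1.9  (via Dunly)
Fenn: 6  (via Dunly)
Ulver: 7.9  (via Dunly)
Tarn: 8.4  (via Dunly)
Irby: 9.1  (via Dunly)
Pirton: 10.5  (via Irby)
Neston: 10.5  (via Arlen)
Orton: 11.9  (via Irby)
Shortest route: Ravel–Dunly–Irby–Orton = $11.9.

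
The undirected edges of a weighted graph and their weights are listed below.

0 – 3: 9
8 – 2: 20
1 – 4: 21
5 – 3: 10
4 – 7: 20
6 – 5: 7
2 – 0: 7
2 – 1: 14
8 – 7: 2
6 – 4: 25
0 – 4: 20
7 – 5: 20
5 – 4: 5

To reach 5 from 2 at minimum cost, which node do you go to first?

Enumerating some paths:
2 → 0 → 4 → 5: 7+20+5 = 32
2 → 0 → 3 → 5: 7+9+10 = 26
Cheapest is 2 → 0 → 3 → 5 at 26.
So from 2 the first move is to 0.

0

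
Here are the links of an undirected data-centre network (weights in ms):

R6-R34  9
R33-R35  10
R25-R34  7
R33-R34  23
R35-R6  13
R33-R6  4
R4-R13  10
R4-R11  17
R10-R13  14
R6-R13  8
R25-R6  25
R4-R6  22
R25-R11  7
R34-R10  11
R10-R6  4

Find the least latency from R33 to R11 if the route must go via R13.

Shortest R33→R13: R33 → R6 → R13 = 12
Best R13 to R11: R13 → R4 → R11 costing 27
Total via R13: 12 + 27 = 39 ms.

39 ms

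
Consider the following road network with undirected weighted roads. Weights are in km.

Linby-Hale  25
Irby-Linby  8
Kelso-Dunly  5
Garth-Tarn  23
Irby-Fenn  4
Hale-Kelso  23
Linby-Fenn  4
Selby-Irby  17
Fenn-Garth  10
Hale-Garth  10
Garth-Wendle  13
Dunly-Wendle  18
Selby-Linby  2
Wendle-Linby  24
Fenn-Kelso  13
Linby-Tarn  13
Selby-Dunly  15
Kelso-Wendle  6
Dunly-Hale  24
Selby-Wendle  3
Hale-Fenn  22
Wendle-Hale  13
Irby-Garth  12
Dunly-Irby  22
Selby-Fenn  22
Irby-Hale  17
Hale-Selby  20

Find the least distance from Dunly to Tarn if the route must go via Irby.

Shortest Dunly→Irby: Dunly–Irby = 22
Best Irby to Tarn: Irby–Linby–Tarn costing 21
Total via Irby: 22 + 21 = 43 km.

43 km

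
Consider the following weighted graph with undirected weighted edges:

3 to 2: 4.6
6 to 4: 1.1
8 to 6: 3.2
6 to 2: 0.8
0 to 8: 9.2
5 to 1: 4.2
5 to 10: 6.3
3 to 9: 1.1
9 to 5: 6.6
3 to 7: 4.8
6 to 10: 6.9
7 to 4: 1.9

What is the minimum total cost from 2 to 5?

Compare a few routes:
2 → 6 → 10 → 5: 0.8+6.9+6.3 = 14
2 → 6 → 4 → 7 → 3 → 9 → 5: 0.8+1.1+1.9+4.8+1.1+6.6 = 16.3
2 → 3 → 9 → 5: 4.6+1.1+6.6 = 12.3
Cheapest is 2 → 3 → 9 → 5 at 12.3.

12.3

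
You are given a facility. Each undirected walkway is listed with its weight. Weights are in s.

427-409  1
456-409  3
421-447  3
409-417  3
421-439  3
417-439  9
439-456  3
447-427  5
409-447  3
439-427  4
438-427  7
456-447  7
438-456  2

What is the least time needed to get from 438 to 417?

Enumerating some paths:
438 - 456 - 409 - 417: 2+3+3 = 8
438 - 427 - 409 - 417: 7+1+3 = 11
438 - 456 - 439 - 427 - 409 - 417: 2+3+4+1+3 = 13
The minimum is 8 s via 438 - 456 - 409 - 417.

8 s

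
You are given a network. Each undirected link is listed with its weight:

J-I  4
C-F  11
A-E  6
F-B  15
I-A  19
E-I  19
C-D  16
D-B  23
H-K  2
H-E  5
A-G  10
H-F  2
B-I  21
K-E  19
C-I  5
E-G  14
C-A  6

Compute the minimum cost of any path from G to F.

21

Shortest distances from G:
G: 0
A: 10  (via G)
E: 14  (via G)
C: 16  (via A)
H: 19  (via E)
F: 21  (via H)
Shortest route: G → E → H → F = 21.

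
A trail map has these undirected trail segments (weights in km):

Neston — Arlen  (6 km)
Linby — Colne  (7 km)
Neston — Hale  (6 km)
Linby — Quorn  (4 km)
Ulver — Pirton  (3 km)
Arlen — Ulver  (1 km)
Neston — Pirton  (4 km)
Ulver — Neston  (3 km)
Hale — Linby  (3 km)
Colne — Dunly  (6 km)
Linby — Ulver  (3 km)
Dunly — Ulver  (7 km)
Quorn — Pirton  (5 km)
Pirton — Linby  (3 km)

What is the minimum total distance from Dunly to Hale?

13 km

Candidate routes:
Dunly - Colne - Linby - Hale: 6+7+3 = 16
Dunly - Ulver - Linby - Hale: 7+3+3 = 13
Cheapest is Dunly - Ulver - Linby - Hale at 13 km.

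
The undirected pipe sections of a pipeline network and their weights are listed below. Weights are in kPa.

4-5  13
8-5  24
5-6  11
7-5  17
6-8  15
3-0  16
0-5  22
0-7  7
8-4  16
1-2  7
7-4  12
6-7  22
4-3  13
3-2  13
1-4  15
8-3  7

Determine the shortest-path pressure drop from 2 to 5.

Enumerating some paths:
2 → 1 → 4 → 5: 7+15+13 = 35
2 → 3 → 4 → 5: 13+13+13 = 39
The minimum is 35 kPa via 2 → 1 → 4 → 5.

35 kPa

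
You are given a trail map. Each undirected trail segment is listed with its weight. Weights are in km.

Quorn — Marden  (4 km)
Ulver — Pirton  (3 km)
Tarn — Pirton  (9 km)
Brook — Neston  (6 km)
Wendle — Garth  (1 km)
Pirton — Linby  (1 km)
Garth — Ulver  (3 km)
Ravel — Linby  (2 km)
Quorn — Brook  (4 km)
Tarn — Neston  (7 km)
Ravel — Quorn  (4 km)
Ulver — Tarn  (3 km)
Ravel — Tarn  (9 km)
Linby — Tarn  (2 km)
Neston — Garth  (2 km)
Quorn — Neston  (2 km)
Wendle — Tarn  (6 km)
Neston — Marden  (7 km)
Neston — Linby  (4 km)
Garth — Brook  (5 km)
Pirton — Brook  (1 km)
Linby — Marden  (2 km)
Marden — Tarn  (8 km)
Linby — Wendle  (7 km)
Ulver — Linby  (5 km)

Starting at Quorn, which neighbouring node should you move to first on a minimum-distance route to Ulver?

Compare a few routes:
Quorn - Ravel - Linby - Pirton - Ulver: 4+2+1+3 = 10
Quorn - Brook - Pirton - Ulver: 4+1+3 = 8
Quorn - Neston - Garth - Ulver: 2+2+3 = 7
The minimum is 7 km via Quorn - Neston - Garth - Ulver.
So from Quorn the first move is to Neston.

Neston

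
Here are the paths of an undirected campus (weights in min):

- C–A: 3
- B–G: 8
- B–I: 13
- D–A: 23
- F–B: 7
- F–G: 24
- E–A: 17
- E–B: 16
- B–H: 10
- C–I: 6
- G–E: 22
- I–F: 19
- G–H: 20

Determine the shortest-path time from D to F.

Compare a few routes:
D - A - E - B - F: 23+17+16+7 = 63
D - A - C - I - B - F: 23+3+6+13+7 = 52
D - A - C - I - F: 23+3+6+19 = 51
The minimum is 51 min via D - A - C - I - F.

51 min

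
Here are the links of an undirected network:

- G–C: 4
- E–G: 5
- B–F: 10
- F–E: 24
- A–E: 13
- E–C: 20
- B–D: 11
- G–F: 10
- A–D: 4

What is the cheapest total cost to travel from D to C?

26

Running Dijkstra from D:
D: 0
A: 4  (via D)
B: 11  (via D)
E: 17  (via A)
F: 21  (via B)
G: 22  (via E)
C: 26  (via G)
Shortest route: D → A → E → G → C = 26.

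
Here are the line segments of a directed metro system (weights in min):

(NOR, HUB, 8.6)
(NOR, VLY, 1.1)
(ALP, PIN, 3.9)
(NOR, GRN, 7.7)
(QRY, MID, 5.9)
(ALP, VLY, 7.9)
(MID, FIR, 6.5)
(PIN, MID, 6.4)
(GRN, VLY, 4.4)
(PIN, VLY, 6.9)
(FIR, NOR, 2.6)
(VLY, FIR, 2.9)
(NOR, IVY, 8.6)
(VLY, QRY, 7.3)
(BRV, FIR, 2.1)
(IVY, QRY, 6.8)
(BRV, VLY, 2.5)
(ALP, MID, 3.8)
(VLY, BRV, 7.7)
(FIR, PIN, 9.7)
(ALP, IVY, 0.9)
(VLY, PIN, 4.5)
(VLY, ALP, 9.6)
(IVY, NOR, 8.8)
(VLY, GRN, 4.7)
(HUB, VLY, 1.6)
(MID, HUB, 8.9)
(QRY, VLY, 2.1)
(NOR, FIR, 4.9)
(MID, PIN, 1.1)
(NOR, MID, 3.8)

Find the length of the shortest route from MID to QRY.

15.3 min

Compare a few routes:
MID - FIR - NOR - VLY - QRY: 6.5+2.6+1.1+7.3 = 17.5
MID - HUB - VLY - QRY: 8.9+1.6+7.3 = 17.8
MID - PIN - VLY - QRY: 1.1+6.9+7.3 = 15.3
The minimum is 15.3 min via MID - PIN - VLY - QRY.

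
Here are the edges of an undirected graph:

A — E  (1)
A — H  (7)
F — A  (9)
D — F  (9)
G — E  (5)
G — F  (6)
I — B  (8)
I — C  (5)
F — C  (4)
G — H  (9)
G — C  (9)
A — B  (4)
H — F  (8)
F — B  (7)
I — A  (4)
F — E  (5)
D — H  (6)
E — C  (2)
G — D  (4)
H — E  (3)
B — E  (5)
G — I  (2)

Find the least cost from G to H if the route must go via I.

Best G to I: G → I costing 2
Best I to H: I → A → E → H costing 8
Total via I: 2 + 8 = 10.

10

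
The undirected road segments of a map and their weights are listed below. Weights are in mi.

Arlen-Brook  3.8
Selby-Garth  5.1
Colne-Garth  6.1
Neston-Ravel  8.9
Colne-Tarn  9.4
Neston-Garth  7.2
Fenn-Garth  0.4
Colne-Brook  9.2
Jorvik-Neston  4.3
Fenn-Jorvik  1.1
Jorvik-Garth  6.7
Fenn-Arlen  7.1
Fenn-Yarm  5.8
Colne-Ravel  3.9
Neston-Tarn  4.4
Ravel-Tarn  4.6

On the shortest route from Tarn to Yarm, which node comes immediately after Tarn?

Neston

Compare a few routes:
Tarn → Neston → Jorvik → Fenn → Yarm: 4.4+4.3+1.1+5.8 = 15.6
Tarn → Neston → Jorvik → Garth → Fenn → Yarm: 4.4+4.3+6.7+0.4+5.8 = 21.6
Tarn → Ravel → Colne → Garth → Fenn → Yarm: 4.6+3.9+6.1+0.4+5.8 = 20.8
Tarn → Neston → Garth → Fenn → Yarm: 4.4+7.2+0.4+5.8 = 17.8
Cheapest is Tarn → Neston → Jorvik → Fenn → Yarm at 15.6 mi.
So from Tarn the first move is to Neston.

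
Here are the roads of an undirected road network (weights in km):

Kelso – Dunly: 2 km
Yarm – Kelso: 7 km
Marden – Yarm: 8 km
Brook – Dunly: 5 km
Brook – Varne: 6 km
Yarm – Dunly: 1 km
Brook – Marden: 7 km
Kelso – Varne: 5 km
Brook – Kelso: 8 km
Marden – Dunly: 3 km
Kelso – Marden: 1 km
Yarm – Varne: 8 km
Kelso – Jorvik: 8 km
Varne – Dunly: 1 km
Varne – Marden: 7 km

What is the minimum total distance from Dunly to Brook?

5 km

Shortest distances from Dunly:
Dunly: 0
Yarm: 1  (via Dunly)
Varne: 1  (via Dunly)
Kelso: 2  (via Dunly)
Marden: 3  (via Dunly)
Brook: 5  (via Dunly)
Shortest route: Dunly–Brook = 5 km.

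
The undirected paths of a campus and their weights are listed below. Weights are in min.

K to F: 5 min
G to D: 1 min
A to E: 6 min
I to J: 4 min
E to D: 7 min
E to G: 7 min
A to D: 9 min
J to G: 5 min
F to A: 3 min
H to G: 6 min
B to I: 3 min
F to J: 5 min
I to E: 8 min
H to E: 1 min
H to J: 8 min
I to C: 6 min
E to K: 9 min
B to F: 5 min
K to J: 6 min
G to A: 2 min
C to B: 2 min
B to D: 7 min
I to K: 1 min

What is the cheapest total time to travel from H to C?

14 min

Compare a few routes:
H–E–I–B–C: 1+8+3+2 = 14
H–E–I–C: 1+8+6 = 15
H–G–D–B–C: 6+1+7+2 = 16
The minimum is 14 min via H–E–I–B–C.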